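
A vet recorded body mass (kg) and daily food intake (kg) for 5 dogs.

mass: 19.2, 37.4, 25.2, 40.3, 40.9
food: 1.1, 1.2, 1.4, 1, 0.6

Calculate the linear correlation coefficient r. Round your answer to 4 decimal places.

-0.5717

n = 5, Σx = 163, Σy = 5.3, Σx² = 5699.34, Σy² = 5.97, Σxy = 166.12
nΣxy − ΣxΣy = 830.6 − 863.9 = -33.3
nΣx² − (Σx)² = 28496.7 − 26569 = 1927.7; nΣy² − (Σy)² = 29.85 − 28.09 = 1.76
r = -33.3 / √(1927.7 × 1.76) = -33.3 / 58.2473 ≈ -0.5717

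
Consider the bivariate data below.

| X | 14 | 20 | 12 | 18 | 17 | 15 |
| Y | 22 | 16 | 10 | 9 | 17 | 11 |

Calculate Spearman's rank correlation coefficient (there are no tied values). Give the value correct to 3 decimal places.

-0.086

Rank X: 2, 6, 1, 5, 4, 3
Rank Y: 6, 4, 2, 1, 5, 3
d = rank(X) − rank(Y): -4, 2, -1, 4, -1, 0; Σd² = 38
ρ = 1 − 6Σd² / [n(n²−1)] = 1 − 6×38 / (6×35) = 1 − 228/210 ≈ -0.086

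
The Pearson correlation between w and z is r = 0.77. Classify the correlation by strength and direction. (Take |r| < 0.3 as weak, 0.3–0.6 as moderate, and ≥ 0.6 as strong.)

r = 0.77 > 0 so the relationship is positive.
|r| = 0.77, which falls in the strong range.

strong positive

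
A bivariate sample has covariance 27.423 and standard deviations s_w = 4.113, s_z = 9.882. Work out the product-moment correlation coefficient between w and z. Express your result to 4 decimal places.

0.6747

r = Cov(w,z) / (s_w · s_z) = 27.423 / (4.113 × 9.882)
  = 27.423 / 40.6447 ≈ 0.6747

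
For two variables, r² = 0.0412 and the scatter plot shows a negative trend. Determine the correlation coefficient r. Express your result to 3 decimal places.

|r| = √0.0412 = 0.203
The association is negative, so r = −0.203.

-0.203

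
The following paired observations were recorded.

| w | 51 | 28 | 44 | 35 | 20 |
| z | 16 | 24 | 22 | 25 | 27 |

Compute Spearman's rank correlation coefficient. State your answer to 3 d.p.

-0.900

Rank w: 5, 2, 4, 3, 1
Rank z: 1, 3, 2, 4, 5
d = rank(w) − rank(z): 4, -1, 2, -1, -4; Σd² = 38
ρ = 1 − 6Σd² / [n(n²−1)] = 1 − 6×38 / (5×24) = 1 − 228/120 ≈ -0.900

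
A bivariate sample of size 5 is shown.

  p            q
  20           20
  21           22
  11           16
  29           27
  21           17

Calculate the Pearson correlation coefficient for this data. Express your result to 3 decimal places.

0.866

n = 5, Σp = 102, Σq = 102, Σp² = 2244, Σq² = 2158, Σpq = 2178
nΣpq − ΣpΣq = 10890 − 10404 = 486
nΣp² − (Σp)² = 11220 − 10404 = 816; nΣq² − (Σq)² = 10790 − 10404 = 386
r = 486 / √(816 × 386) = 486 / 561.2272 ≈ 0.866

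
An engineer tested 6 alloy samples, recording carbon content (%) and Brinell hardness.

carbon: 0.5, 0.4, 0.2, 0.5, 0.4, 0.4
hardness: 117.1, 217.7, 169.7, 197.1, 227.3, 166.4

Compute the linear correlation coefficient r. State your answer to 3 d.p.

-0.114

n = 6, Σx = 2.4, Σy = 1095.3, Σx² = 1.02, Σy² = 208106.45, Σxy = 435.6
nΣxy − ΣxΣy = 2613.6 − 2628.72 = -15.12
nΣx² − (Σx)² = 6.12 − 5.76 = 0.36; nΣy² − (Σy)² = 1248638.7 − 1199682.09 = 48956.61
r = -15.12 / √(0.36 × 48956.61) = -15.12 / 132.7568 ≈ -0.114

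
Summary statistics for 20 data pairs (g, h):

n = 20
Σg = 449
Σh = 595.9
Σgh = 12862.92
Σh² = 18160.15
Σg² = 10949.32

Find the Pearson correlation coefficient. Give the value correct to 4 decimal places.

r = (nΣgh − ΣgΣh) / √[(nΣg² − (Σg)²)(nΣh² − (Σh)²)]
Numerator: 20×12862.92 − 449×595.9 = -10300.7
Denominator: √[(218986.4 − 201601)(363203 − 355096.81)] = √[17385.4 × 8106.19] = 11871.3670
r = -10300.7 / 11871.3670 ≈ -0.8677

-0.8677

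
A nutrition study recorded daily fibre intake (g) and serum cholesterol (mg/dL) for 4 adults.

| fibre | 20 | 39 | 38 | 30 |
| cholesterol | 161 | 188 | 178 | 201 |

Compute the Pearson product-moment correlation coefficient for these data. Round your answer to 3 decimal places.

n = 4, Σx = 127, Σy = 728, Σx² = 4265, Σy² = 133350, Σxy = 23346
nΣxy − ΣxΣy = 93384 − 92456 = 928
nΣx² − (Σx)² = 17060 − 16129 = 931; nΣy² − (Σy)² = 533400 − 529984 = 3416
r = 928 / √(931 × 3416) = 928 / 1783.3384 ≈ 0.520

0.520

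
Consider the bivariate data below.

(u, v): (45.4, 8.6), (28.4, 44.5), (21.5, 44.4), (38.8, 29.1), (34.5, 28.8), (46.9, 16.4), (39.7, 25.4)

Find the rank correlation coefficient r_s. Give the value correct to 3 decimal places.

Rank u: 6, 2, 1, 4, 3, 7, 5
Rank v: 1, 7, 6, 5, 4, 2, 3
d = rank(u) − rank(v): 5, -5, -5, -1, -1, 5, 2; Σd² = 106
ρ = 1 − 6Σd² / [n(n²−1)] = 1 − 6×106 / (7×48) = 1 − 636/336 ≈ -0.893

-0.893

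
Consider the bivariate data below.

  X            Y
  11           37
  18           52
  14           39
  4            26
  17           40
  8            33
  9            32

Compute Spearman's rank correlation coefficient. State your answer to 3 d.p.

Rank X: 4, 7, 5, 1, 6, 2, 3
Rank Y: 4, 7, 5, 1, 6, 3, 2
d = rank(X) − rank(Y): 0, 0, 0, 0, 0, -1, 1; Σd² = 2
ρ = 1 − 6Σd² / [n(n²−1)] = 1 − 6×2 / (7×48) = 1 − 12/336 ≈ 0.964

0.964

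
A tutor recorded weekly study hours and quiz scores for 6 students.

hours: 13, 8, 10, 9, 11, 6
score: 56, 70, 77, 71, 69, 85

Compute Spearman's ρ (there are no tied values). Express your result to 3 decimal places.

Rank hours: 6, 2, 4, 3, 5, 1
Rank score: 1, 3, 5, 4, 2, 6
d = rank(hours) − rank(score): 5, -1, -1, -1, 3, -5; Σd² = 62
ρ = 1 − 6Σd² / [n(n²−1)] = 1 − 6×62 / (6×35) = 1 − 372/210 ≈ -0.771

-0.771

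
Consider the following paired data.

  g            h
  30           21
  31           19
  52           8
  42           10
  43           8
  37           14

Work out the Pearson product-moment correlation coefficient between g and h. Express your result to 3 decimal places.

n = 6, Σg = 235, Σh = 80, Σg² = 9547, Σh² = 1226, Σgh = 2917
nΣgh − ΣgΣh = 17502 − 18800 = -1298
nΣg² − (Σg)² = 57282 − 55225 = 2057; nΣh² − (Σh)² = 7356 − 6400 = 956
r = -1298 / √(2057 × 956) = -1298 / 1402.3167 ≈ -0.926

-0.926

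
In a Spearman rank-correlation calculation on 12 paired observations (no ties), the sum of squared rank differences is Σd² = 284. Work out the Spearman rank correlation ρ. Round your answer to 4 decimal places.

0.0070

ρ = 1 − 6Σd² / [n(n²−1)] = 1 − 6×284 / (12×143)
  = 1 − 1704/1716 = 1 − 0.99301 ≈ 0.0070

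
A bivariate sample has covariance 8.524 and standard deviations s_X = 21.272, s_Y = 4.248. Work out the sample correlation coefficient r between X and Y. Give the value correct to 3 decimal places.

0.094

r = Cov(X,Y) / (s_X · s_Y) = 8.524 / (21.272 × 4.248)
  = 8.524 / 90.3635 ≈ 0.094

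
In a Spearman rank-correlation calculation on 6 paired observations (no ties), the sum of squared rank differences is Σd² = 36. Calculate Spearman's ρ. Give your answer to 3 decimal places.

-0.029

ρ = 1 − 6Σd² / [n(n²−1)] = 1 − 6×36 / (6×35)
  = 1 − 216/210 = 1 − 1.0286 ≈ -0.029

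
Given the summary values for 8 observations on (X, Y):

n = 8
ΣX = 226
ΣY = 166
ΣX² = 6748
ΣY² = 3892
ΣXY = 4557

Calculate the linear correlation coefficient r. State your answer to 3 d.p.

-0.329

r = (nΣXY − ΣXΣY) / √[(nΣX² − (ΣX)²)(nΣY² − (ΣY)²)]
Numerator: 8×4557 − 226×166 = -1060
Denominator: √[(53984 − 51076)(31136 − 27556)] = √[2908 × 3580] = 3226.5523
r = -1060 / 3226.5523 ≈ -0.329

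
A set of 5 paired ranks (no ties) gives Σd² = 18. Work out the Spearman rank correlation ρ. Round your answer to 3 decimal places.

0.100

ρ = 1 − 6Σd² / [n(n²−1)] = 1 − 6×18 / (5×24)
  = 1 − 108/120 = 1 − 0.9000 ≈ 0.100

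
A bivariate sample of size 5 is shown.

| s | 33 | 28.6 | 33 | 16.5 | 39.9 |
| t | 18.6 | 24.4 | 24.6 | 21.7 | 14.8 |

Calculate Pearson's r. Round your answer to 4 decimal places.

n = 5, Σs = 151, Σt = 104.1, Σs² = 4860.22, Σt² = 2236.41, Σst = 3072.01
nΣst − ΣsΣt = 15360.05 − 15719.1 = -359.05
nΣs² − (Σs)² = 24301.1 − 22801 = 1500.1; nΣt² − (Σt)² = 11182.05 − 10836.81 = 345.24
r = -359.05 / √(1500.1 × 345.24) = -359.05 / 719.6489 ≈ -0.4989

-0.4989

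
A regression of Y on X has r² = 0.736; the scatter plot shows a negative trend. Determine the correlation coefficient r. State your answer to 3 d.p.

|r| = √0.736 = 0.858
The association is negative, so r = −0.858.

-0.858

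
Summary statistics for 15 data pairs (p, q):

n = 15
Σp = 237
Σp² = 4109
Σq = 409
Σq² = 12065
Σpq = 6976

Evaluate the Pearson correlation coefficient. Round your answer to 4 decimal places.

r = (nΣpq − ΣpΣq) / √[(nΣp² − (Σp)²)(nΣq² − (Σq)²)]
Numerator: 15×6976 − 237×409 = 7707
Denominator: √[(61635 − 56169)(180975 − 167281)] = √[5466 × 13694] = 8651.6706
r = 7707 / 8651.6706 ≈ 0.8908

0.8908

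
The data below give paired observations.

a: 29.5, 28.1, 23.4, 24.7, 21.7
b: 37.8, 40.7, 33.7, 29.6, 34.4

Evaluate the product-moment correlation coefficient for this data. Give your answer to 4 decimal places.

0.6447

n = 5, Σa = 127.4, Σb = 176.2, Σa² = 3288.4, Σb² = 6280.54, Σab = 4524.95
nΣab − ΣaΣb = 22624.75 − 22447.88 = 176.87
nΣa² − (Σa)² = 16442 − 16230.76 = 211.24; nΣb² − (Σb)² = 31402.7 − 31046.44 = 356.26
r = 176.87 / √(211.24 × 356.26) = 176.87 / 274.3289 ≈ 0.6447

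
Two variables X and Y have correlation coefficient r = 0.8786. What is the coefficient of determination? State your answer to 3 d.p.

0.772

r² = (0.8786)² = 0.772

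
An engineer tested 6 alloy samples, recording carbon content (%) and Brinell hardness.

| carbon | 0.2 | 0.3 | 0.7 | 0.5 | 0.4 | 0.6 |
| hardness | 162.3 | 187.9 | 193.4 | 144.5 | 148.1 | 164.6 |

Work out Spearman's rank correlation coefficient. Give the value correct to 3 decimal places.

Rank carbon: 1, 2, 6, 4, 3, 5
Rank hardness: 3, 5, 6, 1, 2, 4
d = rank(carbon) − rank(hardness): -2, -3, 0, 3, 1, 1; Σd² = 24
ρ = 1 − 6Σd² / [n(n²−1)] = 1 − 6×24 / (6×35) = 1 − 144/210 ≈ 0.314

0.314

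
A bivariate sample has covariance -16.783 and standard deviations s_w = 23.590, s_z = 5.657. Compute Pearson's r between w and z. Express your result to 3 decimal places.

r = Cov(w,z) / (s_w · s_z) = -16.783 / (23.590 × 5.657)
  = -16.783 / 133.4486 ≈ -0.126

-0.126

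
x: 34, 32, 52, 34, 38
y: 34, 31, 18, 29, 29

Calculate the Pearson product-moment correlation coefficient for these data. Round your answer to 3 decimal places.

-0.945

n = 5, Σx = 190, Σy = 141, Σx² = 7484, Σy² = 4123, Σxy = 5172
nΣxy − ΣxΣy = 25860 − 26790 = -930
nΣx² − (Σx)² = 37420 − 36100 = 1320; nΣy² − (Σy)² = 20615 − 19881 = 734
r = -930 / √(1320 × 734) = -930 / 984.3170 ≈ -0.945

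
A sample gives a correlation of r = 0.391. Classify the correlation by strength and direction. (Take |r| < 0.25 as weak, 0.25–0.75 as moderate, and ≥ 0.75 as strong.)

moderate positive

r = 0.391 > 0 so the relationship is positive.
|r| = 0.391, which falls in the moderate range.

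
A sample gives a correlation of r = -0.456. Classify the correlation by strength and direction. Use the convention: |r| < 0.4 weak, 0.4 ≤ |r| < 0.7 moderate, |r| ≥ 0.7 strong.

moderate negative

r = -0.456 < 0 so the relationship is negative.
|r| = 0.456, which falls in the moderate range.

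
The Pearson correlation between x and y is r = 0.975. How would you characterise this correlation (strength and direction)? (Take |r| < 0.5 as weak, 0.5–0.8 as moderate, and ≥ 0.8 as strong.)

strong positive

r = 0.975 > 0 so the relationship is positive.
|r| = 0.975, which falls in the strong range.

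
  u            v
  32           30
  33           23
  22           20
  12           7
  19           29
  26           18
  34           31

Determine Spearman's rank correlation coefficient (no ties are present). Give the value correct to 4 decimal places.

0.6786

Rank u: 5, 6, 3, 1, 2, 4, 7
Rank v: 6, 4, 3, 1, 5, 2, 7
d = rank(u) − rank(v): -1, 2, 0, 0, -3, 2, 0; Σd² = 18
ρ = 1 − 6Σd² / [n(n²−1)] = 1 − 6×18 / (7×48) = 1 − 108/336 ≈ 0.6786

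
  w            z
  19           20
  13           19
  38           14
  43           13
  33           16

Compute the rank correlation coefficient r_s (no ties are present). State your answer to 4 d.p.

Rank w: 2, 1, 4, 5, 3
Rank z: 5, 4, 2, 1, 3
d = rank(w) − rank(z): -3, -3, 2, 4, 0; Σd² = 38
ρ = 1 − 6Σd² / [n(n²−1)] = 1 − 6×38 / (5×24) = 1 − 228/120 ≈ -0.9000

-0.9000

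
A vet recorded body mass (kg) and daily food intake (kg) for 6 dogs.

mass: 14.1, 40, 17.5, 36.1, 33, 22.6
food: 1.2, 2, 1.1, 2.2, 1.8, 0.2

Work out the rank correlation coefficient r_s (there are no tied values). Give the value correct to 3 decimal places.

0.714

Rank mass: 1, 6, 2, 5, 4, 3
Rank food: 3, 5, 2, 6, 4, 1
d = rank(mass) − rank(food): -2, 1, 0, -1, 0, 2; Σd² = 10
ρ = 1 − 6Σd² / [n(n²−1)] = 1 − 6×10 / (6×35) = 1 − 60/210 ≈ 0.714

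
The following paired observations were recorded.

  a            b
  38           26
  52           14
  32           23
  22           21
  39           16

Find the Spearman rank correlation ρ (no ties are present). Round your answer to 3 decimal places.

Rank a: 3, 5, 2, 1, 4
Rank b: 5, 1, 4, 3, 2
d = rank(a) − rank(b): -2, 4, -2, -2, 2; Σd² = 32
ρ = 1 − 6Σd² / [n(n²−1)] = 1 − 6×32 / (5×24) = 1 − 192/120 ≈ -0.600

-0.600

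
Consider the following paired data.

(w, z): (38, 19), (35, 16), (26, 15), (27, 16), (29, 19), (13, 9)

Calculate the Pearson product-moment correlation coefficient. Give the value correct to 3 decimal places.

n = 6, Σw = 168, Σz = 94, Σw² = 5084, Σz² = 1540, Σwz = 2772
nΣwz − ΣwΣz = 16632 − 15792 = 840
nΣw² − (Σw)² = 30504 − 28224 = 2280; nΣz² − (Σz)² = 9240 − 8836 = 404
r = 840 / √(2280 × 404) = 840 / 959.7500 ≈ 0.875

0.875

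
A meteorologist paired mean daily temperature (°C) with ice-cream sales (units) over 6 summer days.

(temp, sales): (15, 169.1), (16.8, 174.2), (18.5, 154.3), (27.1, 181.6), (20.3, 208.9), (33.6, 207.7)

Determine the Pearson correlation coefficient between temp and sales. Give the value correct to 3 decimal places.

n = 6, Σx = 131.3, Σy = 1095.8, Σx² = 3124.95, Σy² = 202506, Σxy = 24458.36
nΣxy − ΣxΣy = 146750.16 − 143878.54 = 2871.62
nΣx² − (Σx)² = 18749.7 − 17239.69 = 1510.01; nΣy² − (Σy)² = 1215036 − 1200777.64 = 14258.36
r = 2871.62 / √(1510.01 × 14258.36) = 2871.62 / 4640.0718 ≈ 0.619

0.619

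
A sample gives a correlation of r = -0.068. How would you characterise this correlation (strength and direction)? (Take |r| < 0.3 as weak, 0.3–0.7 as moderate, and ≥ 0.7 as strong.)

weak negative

r = -0.068 < 0 so the relationship is negative.
|r| = 0.068, which falls in the weak range.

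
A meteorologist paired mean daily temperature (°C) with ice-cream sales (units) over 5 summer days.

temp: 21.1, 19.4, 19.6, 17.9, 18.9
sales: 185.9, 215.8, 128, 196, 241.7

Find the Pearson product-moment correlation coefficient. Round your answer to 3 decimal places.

n = 5, Σx = 96.9, Σy = 967.4, Σx² = 1883.35, Σy² = 194347.34, Σxy = 18694.34
nΣxy − ΣxΣy = 93471.7 − 93741.06 = -269.36
nΣx² − (Σx)² = 9416.75 − 9389.61 = 27.14; nΣy² − (Σy)² = 971736.7 − 935862.76 = 35873.94
r = -269.36 / √(27.14 × 35873.94) = -269.36 / 986.7212 ≈ -0.273

-0.273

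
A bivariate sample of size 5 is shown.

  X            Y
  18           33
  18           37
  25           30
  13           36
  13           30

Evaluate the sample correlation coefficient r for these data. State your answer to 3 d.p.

n = 5, ΣX = 87, ΣY = 166, ΣX² = 1611, ΣY² = 5554, ΣXY = 2868
nΣXY − ΣXΣY = 14340 − 14442 = -102
nΣX² − (ΣX)² = 8055 − 7569 = 486; nΣY² − (ΣY)² = 27770 − 27556 = 214
r = -102 / √(486 × 214) = -102 / 322.4965 ≈ -0.316

-0.316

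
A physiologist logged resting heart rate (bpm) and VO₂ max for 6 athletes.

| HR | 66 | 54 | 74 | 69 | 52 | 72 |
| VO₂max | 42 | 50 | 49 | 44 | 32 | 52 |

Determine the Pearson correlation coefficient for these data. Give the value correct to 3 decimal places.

n = 6, Σx = 387, Σy = 269, Σx² = 25397, Σy² = 12329, Σxy = 17542
nΣxy − ΣxΣy = 105252 − 104103 = 1149
nΣx² − (Σx)² = 152382 − 149769 = 2613; nΣy² − (Σy)² = 73974 − 72361 = 1613
r = 1149 / √(2613 × 1613) = 1149 / 2052.9903 ≈ 0.560

0.560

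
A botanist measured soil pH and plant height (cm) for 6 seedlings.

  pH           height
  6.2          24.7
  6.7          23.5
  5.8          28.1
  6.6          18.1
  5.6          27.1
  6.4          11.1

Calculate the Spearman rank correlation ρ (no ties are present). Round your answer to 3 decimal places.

-0.714

Rank pH: 3, 6, 2, 5, 1, 4
Rank height: 4, 3, 6, 2, 5, 1
d = rank(pH) − rank(height): -1, 3, -4, 3, -4, 3; Σd² = 60
ρ = 1 − 6Σd² / [n(n²−1)] = 1 − 6×60 / (6×35) = 1 − 360/210 ≈ -0.714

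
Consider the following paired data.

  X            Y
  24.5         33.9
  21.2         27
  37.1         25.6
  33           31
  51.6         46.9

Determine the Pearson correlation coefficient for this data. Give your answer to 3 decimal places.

0.717

n = 5, ΣX = 167.4, ΣY = 164.4, ΣX² = 6177.66, ΣY² = 5694.18, ΣXY = 5795.75
nΣXY − ΣXΣY = 28978.75 − 27520.56 = 1458.19
nΣX² − (ΣX)² = 30888.3 − 28022.76 = 2865.54; nΣY² − (ΣY)² = 28470.9 − 27027.36 = 1443.54
r = 1458.19 / √(2865.54 × 1443.54) = 1458.19 / 2033.8440 ≈ 0.717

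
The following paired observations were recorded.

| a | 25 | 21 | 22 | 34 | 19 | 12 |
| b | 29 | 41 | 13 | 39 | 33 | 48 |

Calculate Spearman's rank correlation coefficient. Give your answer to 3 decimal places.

-0.486

Rank a: 5, 3, 4, 6, 2, 1
Rank b: 2, 5, 1, 4, 3, 6
d = rank(a) − rank(b): 3, -2, 3, 2, -1, -5; Σd² = 52
ρ = 1 − 6Σd² / [n(n²−1)] = 1 − 6×52 / (6×35) = 1 − 312/210 ≈ -0.486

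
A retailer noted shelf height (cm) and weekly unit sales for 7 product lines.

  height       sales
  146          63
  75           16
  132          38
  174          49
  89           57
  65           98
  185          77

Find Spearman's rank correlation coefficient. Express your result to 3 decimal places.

0.071

Rank height: 5, 2, 4, 6, 3, 1, 7
Rank sales: 5, 1, 2, 3, 4, 7, 6
d = rank(height) − rank(sales): 0, 1, 2, 3, -1, -6, 1; Σd² = 52
ρ = 1 − 6Σd² / [n(n²−1)] = 1 − 6×52 / (7×48) = 1 − 312/336 ≈ 0.071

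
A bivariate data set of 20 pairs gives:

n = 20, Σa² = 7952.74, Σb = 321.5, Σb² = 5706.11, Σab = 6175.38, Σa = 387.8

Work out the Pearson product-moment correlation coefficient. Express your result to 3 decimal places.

-0.121

r = (nΣab − ΣaΣb) / √[(nΣa² − (Σa)²)(nΣb² − (Σb)²)]
Numerator: 20×6175.38 − 387.8×321.5 = -1170.1
Denominator: √[(159054.8 − 150388.84)(114122.2 − 103362.25)] = √[8665.96 × 10759.95] = 9656.3604
r = -1170.1 / 9656.3604 ≈ -0.121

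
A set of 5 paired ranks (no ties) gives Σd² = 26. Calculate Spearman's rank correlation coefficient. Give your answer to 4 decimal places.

ρ = 1 − 6Σd² / [n(n²−1)] = 1 − 6×26 / (5×24)
  = 1 − 156/120 = 1 − 1.30000 ≈ -0.3000

-0.3000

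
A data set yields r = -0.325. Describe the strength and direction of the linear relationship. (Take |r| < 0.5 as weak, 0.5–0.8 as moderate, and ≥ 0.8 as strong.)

r = -0.325 < 0 so the relationship is negative.
|r| = 0.325, which falls in the weak range.

weak negative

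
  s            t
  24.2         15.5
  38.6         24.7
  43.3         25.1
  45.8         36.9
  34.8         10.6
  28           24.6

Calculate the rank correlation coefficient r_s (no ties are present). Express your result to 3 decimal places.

0.829

Rank s: 1, 4, 5, 6, 3, 2
Rank t: 2, 4, 5, 6, 1, 3
d = rank(s) − rank(t): -1, 0, 0, 0, 2, -1; Σd² = 6
ρ = 1 − 6Σd² / [n(n²−1)] = 1 − 6×6 / (6×35) = 1 − 36/210 ≈ 0.829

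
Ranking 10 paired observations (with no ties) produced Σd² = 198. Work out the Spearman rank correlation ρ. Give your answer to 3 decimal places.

-0.200

ρ = 1 − 6Σd² / [n(n²−1)] = 1 − 6×198 / (10×99)
  = 1 − 1188/990 = 1 − 1.2000 ≈ -0.200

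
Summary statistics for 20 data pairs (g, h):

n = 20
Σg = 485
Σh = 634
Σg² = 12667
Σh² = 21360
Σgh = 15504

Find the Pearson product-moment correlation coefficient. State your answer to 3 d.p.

r = (nΣgh − ΣgΣh) / √[(nΣg² − (Σg)²)(nΣh² − (Σh)²)]
Numerator: 20×15504 − 485×634 = 2590
Denominator: √[(253340 − 235225)(427200 − 401956)] = √[18115 × 25244] = 21384.4584
r = 2590 / 21384.4584 ≈ 0.121

0.121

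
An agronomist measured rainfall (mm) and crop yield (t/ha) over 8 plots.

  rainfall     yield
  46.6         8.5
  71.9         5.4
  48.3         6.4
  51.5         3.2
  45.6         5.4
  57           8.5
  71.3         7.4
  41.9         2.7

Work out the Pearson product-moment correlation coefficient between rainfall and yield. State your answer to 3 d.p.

0.293

n = 8, Σx = 434.1, Σy = 47.5, Σx² = 24493.97, Σy² = 316.07, Σxy = 2629.77
nΣxy − ΣxΣy = 21038.16 − 20619.75 = 418.41
nΣx² − (Σx)² = 195951.76 − 188442.81 = 7508.95; nΣy² − (Σy)² = 2528.56 − 2256.25 = 272.31
r = 418.41 / √(7508.95 × 272.31) = 418.41 / 1429.9518 ≈ 0.293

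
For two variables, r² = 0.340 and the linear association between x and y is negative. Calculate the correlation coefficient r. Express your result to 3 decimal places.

-0.583

|r| = √0.340 = 0.583
The association is negative, so r = −0.583.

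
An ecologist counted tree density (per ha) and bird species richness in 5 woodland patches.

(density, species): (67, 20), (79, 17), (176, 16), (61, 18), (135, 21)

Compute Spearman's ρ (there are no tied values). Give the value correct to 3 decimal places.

Rank density: 2, 3, 5, 1, 4
Rank species: 4, 2, 1, 3, 5
d = rank(density) − rank(species): -2, 1, 4, -2, -1; Σd² = 26
ρ = 1 − 6Σd² / [n(n²−1)] = 1 − 6×26 / (5×24) = 1 − 156/120 ≈ -0.300

-0.300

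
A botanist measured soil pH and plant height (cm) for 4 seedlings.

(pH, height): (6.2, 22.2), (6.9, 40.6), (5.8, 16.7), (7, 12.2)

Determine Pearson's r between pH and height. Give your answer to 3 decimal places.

n = 4, Σx = 25.9, Σy = 91.7, Σx² = 168.69, Σy² = 2568.93, Σxy = 600.04
nΣxy − ΣxΣy = 2400.16 − 2375.03 = 25.13
nΣx² − (Σx)² = 674.76 − 670.81 = 3.95; nΣy² − (Σy)² = 10275.72 − 8408.89 = 1866.83
r = 25.13 / √(3.95 × 1866.83) = 25.13 / 85.8719 ≈ 0.293

0.293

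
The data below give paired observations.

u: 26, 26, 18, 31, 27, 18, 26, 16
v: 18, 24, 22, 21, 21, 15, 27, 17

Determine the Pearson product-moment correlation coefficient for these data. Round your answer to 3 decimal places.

n = 8, Σu = 188, Σv = 165, Σu² = 4622, Σv² = 3509, Σuv = 3950
nΣuv − ΣuΣv = 31600 − 31020 = 580
nΣu² − (Σu)² = 36976 − 35344 = 1632; nΣv² − (Σv)² = 28072 − 27225 = 847
r = 580 / √(1632 × 847) = 580 / 1175.7143 ≈ 0.493

0.493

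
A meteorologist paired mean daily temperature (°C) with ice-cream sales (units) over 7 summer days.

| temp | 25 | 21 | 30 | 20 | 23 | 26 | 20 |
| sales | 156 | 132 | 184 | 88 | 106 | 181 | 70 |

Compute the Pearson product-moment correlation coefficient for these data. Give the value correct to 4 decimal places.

n = 7, Σx = 165, Σy = 917, Σx² = 3971, Σy² = 132257, Σxy = 22496
nΣxy − ΣxΣy = 157472 − 151305 = 6167
nΣx² − (Σx)² = 27797 − 27225 = 572; nΣy² − (Σy)² = 925799 − 840889 = 84910
r = 6167 / √(572 × 84910) = 6167 / 6969.1119 ≈ 0.8849

0.8849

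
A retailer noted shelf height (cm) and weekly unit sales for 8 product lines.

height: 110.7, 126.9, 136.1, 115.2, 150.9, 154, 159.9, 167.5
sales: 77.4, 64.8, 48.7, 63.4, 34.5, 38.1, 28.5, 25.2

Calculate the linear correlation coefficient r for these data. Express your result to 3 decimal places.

-0.977

n = 8, Σx = 1121.2, Σy = 380.6, Σx² = 160263.42, Σy² = 20670.2, Σxy = 50574.65
nΣxy − ΣxΣy = 404597.2 − 426728.72 = -22131.52
nΣx² − (Σx)² = 1282107.36 − 1257089.44 = 25017.92; nΣy² − (Σy)² = 165361.6 − 144856.36 = 20505.24
r = -22131.52 / √(25017.92 × 20505.24) = -22131.52 / 22649.4692 ≈ -0.977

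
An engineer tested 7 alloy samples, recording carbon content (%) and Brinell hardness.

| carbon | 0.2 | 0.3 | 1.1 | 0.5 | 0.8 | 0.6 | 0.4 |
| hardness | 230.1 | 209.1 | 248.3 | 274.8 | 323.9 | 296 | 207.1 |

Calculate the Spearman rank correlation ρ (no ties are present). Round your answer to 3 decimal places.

0.643

Rank carbon: 1, 2, 7, 4, 6, 5, 3
Rank hardness: 3, 2, 4, 5, 7, 6, 1
d = rank(carbon) − rank(hardness): -2, 0, 3, -1, -1, -1, 2; Σd² = 20
ρ = 1 − 6Σd² / [n(n²−1)] = 1 − 6×20 / (7×48) = 1 − 120/336 ≈ 0.643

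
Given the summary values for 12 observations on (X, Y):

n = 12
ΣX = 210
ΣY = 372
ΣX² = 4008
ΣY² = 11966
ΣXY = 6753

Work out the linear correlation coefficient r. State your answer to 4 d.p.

0.6392

r = (nΣXY − ΣXΣY) / √[(nΣX² − (ΣX)²)(nΣY² − (ΣY)²)]
Numerator: 12×6753 − 210×372 = 2916
Denominator: √[(48096 − 44100)(143592 − 138384)] = √[3996 × 5208] = 4561.9259
r = 2916 / 4561.9259 ≈ 0.6392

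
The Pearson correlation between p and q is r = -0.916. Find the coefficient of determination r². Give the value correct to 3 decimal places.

0.839

r² = (-0.916)² = 0.839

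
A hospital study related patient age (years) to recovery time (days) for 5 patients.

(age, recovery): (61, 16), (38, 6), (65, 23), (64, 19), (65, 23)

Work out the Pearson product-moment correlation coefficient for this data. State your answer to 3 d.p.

0.954

n = 5, Σx = 293, Σy = 87, Σx² = 17711, Σy² = 1711, Σxy = 5410
nΣxy − ΣxΣy = 27050 − 25491 = 1559
nΣx² − (Σx)² = 88555 − 85849 = 2706; nΣy² − (Σy)² = 8555 − 7569 = 986
r = 1559 / √(2706 × 986) = 1559 / 1633.4369 ≈ 0.954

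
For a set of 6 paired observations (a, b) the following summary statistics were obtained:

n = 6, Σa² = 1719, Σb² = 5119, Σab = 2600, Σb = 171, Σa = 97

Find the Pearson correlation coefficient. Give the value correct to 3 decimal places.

r = (nΣab − ΣaΣb) / √[(nΣa² − (Σa)²)(nΣb² − (Σb)²)]
Numerator: 6×2600 − 97×171 = -987
Denominator: √[(10314 − 9409)(30714 − 29241)] = √[905 × 1473] = 1154.5843
r = -987 / 1154.5843 ≈ -0.855

-0.855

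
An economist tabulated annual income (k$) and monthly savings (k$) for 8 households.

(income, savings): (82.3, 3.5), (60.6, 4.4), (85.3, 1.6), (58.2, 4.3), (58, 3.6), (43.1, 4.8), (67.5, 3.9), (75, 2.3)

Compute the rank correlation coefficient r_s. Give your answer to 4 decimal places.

Rank income: 7, 4, 8, 3, 2, 1, 5, 6
Rank savings: 3, 7, 1, 6, 4, 8, 5, 2
d = rank(income) − rank(savings): 4, -3, 7, -3, -2, -7, 0, 4; Σd² = 152
ρ = 1 − 6Σd² / [n(n²−1)] = 1 − 6×152 / (8×63) = 1 − 912/504 ≈ -0.8095

-0.8095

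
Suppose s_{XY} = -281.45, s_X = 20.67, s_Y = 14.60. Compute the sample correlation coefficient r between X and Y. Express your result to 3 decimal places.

r = Cov(X,Y) / (s_X · s_Y) = -281.45 / (20.67 × 14.60)
  = -281.45 / 301.7820 ≈ -0.933

-0.933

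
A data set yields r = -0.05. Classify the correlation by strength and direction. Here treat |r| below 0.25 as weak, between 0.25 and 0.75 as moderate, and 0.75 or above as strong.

weak negative

r = -0.05 < 0 so the relationship is negative.
|r| = 0.05, which falls in the weak range.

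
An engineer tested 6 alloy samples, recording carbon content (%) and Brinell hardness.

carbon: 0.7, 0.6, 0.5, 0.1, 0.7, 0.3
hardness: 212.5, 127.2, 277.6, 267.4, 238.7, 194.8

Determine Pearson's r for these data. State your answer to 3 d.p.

n = 6, Σx = 2.9, Σy = 1318.2, Σx² = 1.69, Σy² = 304825.34, Σxy = 616.14
nΣxy − ΣxΣy = 3696.84 − 3822.78 = -125.94
nΣx² − (Σx)² = 10.14 − 8.41 = 1.73; nΣy² − (Σy)² = 1828952.04 − 1737651.24 = 91300.8
r = -125.94 / √(1.73 × 91300.8) = -125.94 / 397.4297 ≈ -0.317

-0.317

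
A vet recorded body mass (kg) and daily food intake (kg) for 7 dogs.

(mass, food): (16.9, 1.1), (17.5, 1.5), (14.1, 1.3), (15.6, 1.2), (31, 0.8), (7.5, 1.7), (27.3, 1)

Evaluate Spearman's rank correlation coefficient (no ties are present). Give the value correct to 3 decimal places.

-0.786

Rank mass: 4, 5, 2, 3, 7, 1, 6
Rank food: 3, 6, 5, 4, 1, 7, 2
d = rank(mass) − rank(food): 1, -1, -3, -1, 6, -6, 4; Σd² = 100
ρ = 1 − 6Σd² / [n(n²−1)] = 1 − 6×100 / (7×48) = 1 − 600/336 ≈ -0.786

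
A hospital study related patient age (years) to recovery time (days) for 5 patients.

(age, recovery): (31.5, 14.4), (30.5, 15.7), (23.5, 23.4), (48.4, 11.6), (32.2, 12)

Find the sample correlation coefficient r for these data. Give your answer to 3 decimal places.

-0.749

n = 5, Σx = 166.1, Σy = 77.1, Σx² = 5854.15, Σy² = 1279.97, Σxy = 2430.19
nΣxy − ΣxΣy = 12150.95 − 12806.31 = -655.36
nΣx² − (Σx)² = 29270.75 − 27589.21 = 1681.54; nΣy² − (Σy)² = 6399.85 − 5944.41 = 455.44
r = -655.36 / √(1681.54 × 455.44) = -655.36 / 875.1232 ≈ -0.749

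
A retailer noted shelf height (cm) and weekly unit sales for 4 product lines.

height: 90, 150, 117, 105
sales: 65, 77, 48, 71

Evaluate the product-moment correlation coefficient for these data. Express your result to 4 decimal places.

0.3402

n = 4, Σx = 462, Σy = 261, Σx² = 55314, Σy² = 17499, Σxy = 30471
nΣxy − ΣxΣy = 121884 − 120582 = 1302
nΣx² − (Σx)² = 221256 − 213444 = 7812; nΣy² − (Σy)² = 69996 − 68121 = 1875
r = 1302 / √(7812 × 1875) = 1302 / 3827.2052 ≈ 0.3402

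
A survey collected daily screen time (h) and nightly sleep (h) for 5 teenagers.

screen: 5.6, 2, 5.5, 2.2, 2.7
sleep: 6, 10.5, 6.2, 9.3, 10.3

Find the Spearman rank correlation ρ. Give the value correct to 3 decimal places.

-0.900

Rank screen: 5, 1, 4, 2, 3
Rank sleep: 1, 5, 2, 3, 4
d = rank(screen) − rank(sleep): 4, -4, 2, -1, -1; Σd² = 38
ρ = 1 − 6Σd² / [n(n²−1)] = 1 − 6×38 / (5×24) = 1 − 228/120 ≈ -0.900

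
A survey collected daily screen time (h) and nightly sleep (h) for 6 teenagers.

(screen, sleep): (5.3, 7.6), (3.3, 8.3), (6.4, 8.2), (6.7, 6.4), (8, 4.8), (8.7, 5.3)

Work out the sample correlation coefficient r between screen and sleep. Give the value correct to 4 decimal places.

-0.8465

n = 6, Σx = 38.4, Σy = 40.6, Σx² = 264.52, Σy² = 285.98, Σxy = 247.54
nΣxy − ΣxΣy = 1485.24 − 1559.04 = -73.8
nΣx² − (Σx)² = 1587.12 − 1474.56 = 112.56; nΣy² − (Σy)² = 1715.88 − 1648.36 = 67.52
r = -73.8 / √(112.56 × 67.52) = -73.8 / 87.1783 ≈ -0.8465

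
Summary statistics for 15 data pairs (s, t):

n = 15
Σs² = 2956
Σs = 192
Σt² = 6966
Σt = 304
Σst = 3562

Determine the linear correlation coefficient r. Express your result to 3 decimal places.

-0.520

r = (nΣst − ΣsΣt) / √[(nΣs² − (Σs)²)(nΣt² − (Σt)²)]
Numerator: 15×3562 − 192×304 = -4938
Denominator: √[(44340 − 36864)(104490 − 92416)] = √[7476 × 12074] = 9500.8012
r = -4938 / 9500.8012 ≈ -0.520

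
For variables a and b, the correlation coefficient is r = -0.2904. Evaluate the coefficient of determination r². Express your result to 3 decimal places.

r² = (-0.2904)² = 0.084

0.084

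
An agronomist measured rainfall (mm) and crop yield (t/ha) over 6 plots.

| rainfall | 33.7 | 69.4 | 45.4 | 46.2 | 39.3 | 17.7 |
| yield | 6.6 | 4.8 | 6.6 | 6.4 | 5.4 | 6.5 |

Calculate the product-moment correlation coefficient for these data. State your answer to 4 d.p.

n = 6, Σx = 251.7, Σy = 36.3, Σx² = 12005.43, Σy² = 222.53, Σxy = 1478.13
nΣxy − ΣxΣy = 8868.78 − 9136.71 = -267.93
nΣx² − (Σx)² = 72032.58 − 63352.89 = 8679.69; nΣy² − (Σy)² = 1335.18 − 1317.69 = 17.49
r = -267.93 / √(8679.69 × 17.49) = -267.93 / 389.6252 ≈ -0.6877

-0.6877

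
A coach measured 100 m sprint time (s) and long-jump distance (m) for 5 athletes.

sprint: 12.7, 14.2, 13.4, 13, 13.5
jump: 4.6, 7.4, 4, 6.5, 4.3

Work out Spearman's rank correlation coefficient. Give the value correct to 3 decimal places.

0.200

Rank sprint: 1, 5, 3, 2, 4
Rank jump: 3, 5, 1, 4, 2
d = rank(sprint) − rank(jump): -2, 0, 2, -2, 2; Σd² = 16
ρ = 1 − 6Σd² / [n(n²−1)] = 1 − 6×16 / (5×24) = 1 − 96/120 ≈ 0.200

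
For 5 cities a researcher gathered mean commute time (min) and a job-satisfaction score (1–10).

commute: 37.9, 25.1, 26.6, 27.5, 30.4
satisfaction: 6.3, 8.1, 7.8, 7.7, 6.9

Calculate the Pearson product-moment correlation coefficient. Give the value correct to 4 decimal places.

n = 5, Σx = 147.5, Σy = 36.8, Σx² = 4454.39, Σy² = 273.04, Σxy = 1071.07
nΣxy − ΣxΣy = 5355.35 − 5428 = -72.65
nΣx² − (Σx)² = 22271.95 − 21756.25 = 515.7; nΣy² − (Σy)² = 1365.2 − 1354.24 = 10.96
r = -72.65 / √(515.7 × 10.96) = -72.65 / 75.1803 ≈ -0.9663

-0.9663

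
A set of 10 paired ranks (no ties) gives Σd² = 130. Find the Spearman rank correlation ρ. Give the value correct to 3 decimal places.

0.212

ρ = 1 − 6Σd² / [n(n²−1)] = 1 − 6×130 / (10×99)
  = 1 − 780/990 = 1 − 0.7879 ≈ 0.212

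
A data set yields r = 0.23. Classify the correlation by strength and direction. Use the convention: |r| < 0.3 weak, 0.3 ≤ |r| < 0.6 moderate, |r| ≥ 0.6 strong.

r = 0.23 > 0 so the relationship is positive.
|r| = 0.23, which falls in the weak range.

weak positive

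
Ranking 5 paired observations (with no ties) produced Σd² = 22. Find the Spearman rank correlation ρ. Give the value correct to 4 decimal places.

ρ = 1 − 6Σd² / [n(n²−1)] = 1 − 6×22 / (5×24)
  = 1 − 132/120 = 1 − 1.10000 ≈ -0.1000

-0.1000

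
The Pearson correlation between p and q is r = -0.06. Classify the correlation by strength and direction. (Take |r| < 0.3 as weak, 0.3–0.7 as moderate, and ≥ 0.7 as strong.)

r = -0.06 < 0 so the relationship is negative.
|r| = 0.06, which falls in the weak range.

weak negative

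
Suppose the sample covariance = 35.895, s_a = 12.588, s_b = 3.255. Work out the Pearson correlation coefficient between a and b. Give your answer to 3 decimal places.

0.876

r = Cov(a,b) / (s_a · s_b) = 35.895 / (12.588 × 3.255)
  = 35.895 / 40.9739 ≈ 0.876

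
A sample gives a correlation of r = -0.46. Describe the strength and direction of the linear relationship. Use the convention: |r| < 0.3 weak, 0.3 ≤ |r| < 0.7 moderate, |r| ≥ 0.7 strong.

r = -0.46 < 0 so the relationship is negative.
|r| = 0.46, which falls in the moderate range.

moderate negative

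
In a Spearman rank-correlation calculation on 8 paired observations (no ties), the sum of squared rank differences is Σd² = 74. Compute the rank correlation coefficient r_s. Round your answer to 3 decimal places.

0.119

ρ = 1 − 6Σd² / [n(n²−1)] = 1 − 6×74 / (8×63)
  = 1 − 444/504 = 1 − 0.8810 ≈ 0.119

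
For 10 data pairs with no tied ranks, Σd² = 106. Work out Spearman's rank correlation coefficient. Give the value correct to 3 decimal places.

0.358

ρ = 1 − 6Σd² / [n(n²−1)] = 1 − 6×106 / (10×99)
  = 1 − 636/990 = 1 − 0.6424 ≈ 0.358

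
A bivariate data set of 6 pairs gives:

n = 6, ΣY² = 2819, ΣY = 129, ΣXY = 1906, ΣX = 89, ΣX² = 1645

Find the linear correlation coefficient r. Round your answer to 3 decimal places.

-0.062

r = (nΣXY − ΣXΣY) / √[(nΣX² − (ΣX)²)(nΣY² − (ΣY)²)]
Numerator: 6×1906 − 89×129 = -45
Denominator: √[(9870 − 7921)(16914 − 16641)] = √[1949 × 273] = 729.4361
r = -45 / 729.4361 ≈ -0.062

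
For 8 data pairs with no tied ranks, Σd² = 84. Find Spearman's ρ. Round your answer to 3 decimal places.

ρ = 1 − 6Σd² / [n(n²−1)] = 1 − 6×84 / (8×63)
  = 1 − 504/504 = 1 − 1.0000 ≈ 0.000

0.000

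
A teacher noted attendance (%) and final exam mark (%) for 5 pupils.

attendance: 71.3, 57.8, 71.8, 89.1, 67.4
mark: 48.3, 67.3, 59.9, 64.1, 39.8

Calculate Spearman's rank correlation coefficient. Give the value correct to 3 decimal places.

0.000

Rank attendance: 3, 1, 4, 5, 2
Rank mark: 2, 5, 3, 4, 1
d = rank(attendance) − rank(mark): 1, -4, 1, 1, 1; Σd² = 20
ρ = 1 − 6Σd² / [n(n²−1)] = 1 − 6×20 / (5×24) = 1 − 120/120 ≈ 0.000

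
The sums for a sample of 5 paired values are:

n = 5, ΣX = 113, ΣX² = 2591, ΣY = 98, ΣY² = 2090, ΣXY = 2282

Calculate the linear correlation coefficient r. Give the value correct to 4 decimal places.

r = (nΣXY − ΣXΣY) / √[(nΣX² − (ΣX)²)(nΣY² − (ΣY)²)]
Numerator: 5×2282 − 113×98 = 336
Denominator: √[(12955 − 12769)(10450 − 9604)] = √[186 × 846] = 396.6812
r = 336 / 396.6812 ≈ 0.8470

0.8470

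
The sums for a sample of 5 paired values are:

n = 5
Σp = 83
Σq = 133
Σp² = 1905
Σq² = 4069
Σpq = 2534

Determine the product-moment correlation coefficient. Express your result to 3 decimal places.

0.616

r = (nΣpq − ΣpΣq) / √[(nΣp² − (Σp)²)(nΣq² − (Σq)²)]
Numerator: 5×2534 − 83×133 = 1631
Denominator: √[(9525 − 6889)(20345 − 17689)] = √[2636 × 2656] = 2645.9811
r = 1631 / 2645.9811 ≈ 0.616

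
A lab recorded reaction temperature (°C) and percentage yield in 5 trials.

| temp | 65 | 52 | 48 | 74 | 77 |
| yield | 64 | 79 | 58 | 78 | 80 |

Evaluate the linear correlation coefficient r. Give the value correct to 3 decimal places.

0.565

n = 5, Σx = 316, Σy = 359, Σx² = 20638, Σy² = 26185, Σxy = 22984
nΣxy − ΣxΣy = 114920 − 113444 = 1476
nΣx² − (Σx)² = 103190 − 99856 = 3334; nΣy² − (Σy)² = 130925 − 128881 = 2044
r = 1476 / √(3334 × 2044) = 1476 / 2610.4973 ≈ 0.565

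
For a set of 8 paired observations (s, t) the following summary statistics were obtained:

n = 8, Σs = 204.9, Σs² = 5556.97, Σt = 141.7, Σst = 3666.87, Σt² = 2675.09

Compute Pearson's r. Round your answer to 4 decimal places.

r = (nΣst − ΣsΣt) / √[(nΣs² − (Σs)²)(nΣt² − (Σt)²)]
Numerator: 8×3666.87 − 204.9×141.7 = 300.63
Denominator: √[(44455.76 − 41984.01)(21400.72 − 20078.89)] = √[2471.75 × 1321.83] = 1807.5490
r = 300.63 / 1807.5490 ≈ 0.1663

0.1663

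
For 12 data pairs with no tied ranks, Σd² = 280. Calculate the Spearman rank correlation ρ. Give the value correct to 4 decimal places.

0.0210

ρ = 1 − 6Σd² / [n(n²−1)] = 1 − 6×280 / (12×143)
  = 1 − 1680/1716 = 1 − 0.97902 ≈ 0.0210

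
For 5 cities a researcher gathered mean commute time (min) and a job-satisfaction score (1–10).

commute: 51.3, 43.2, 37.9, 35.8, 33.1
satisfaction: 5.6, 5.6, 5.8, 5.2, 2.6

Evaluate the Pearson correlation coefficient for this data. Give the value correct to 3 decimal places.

n = 5, Σx = 201.3, Σy = 24.8, Σx² = 8311.59, Σy² = 130.16, Σxy = 1021.24
nΣxy − ΣxΣy = 5106.2 − 4992.24 = 113.96
nΣx² − (Σx)² = 41557.95 − 40521.69 = 1036.26; nΣy² − (Σy)² = 650.8 − 615.04 = 35.76
r = 113.96 / √(1036.26 × 35.76) = 113.96 / 192.5011 ≈ 0.592

0.592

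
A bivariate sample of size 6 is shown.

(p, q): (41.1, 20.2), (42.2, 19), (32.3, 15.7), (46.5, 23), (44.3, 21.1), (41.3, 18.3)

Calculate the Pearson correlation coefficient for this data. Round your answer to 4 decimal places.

n = 6, Σp = 247.7, Σq = 117.3, Σp² = 10343.77, Σq² = 2324.63, Σpq = 4899.15
nΣpq − ΣpΣq = 29394.9 − 29055.21 = 339.69
nΣp² − (Σp)² = 62062.62 − 61355.29 = 707.33; nΣq² − (Σq)² = 13947.78 − 13759.29 = 188.49
r = 339.69 / √(707.33 × 188.49) = 339.69 / 365.1365 ≈ 0.9303

0.9303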